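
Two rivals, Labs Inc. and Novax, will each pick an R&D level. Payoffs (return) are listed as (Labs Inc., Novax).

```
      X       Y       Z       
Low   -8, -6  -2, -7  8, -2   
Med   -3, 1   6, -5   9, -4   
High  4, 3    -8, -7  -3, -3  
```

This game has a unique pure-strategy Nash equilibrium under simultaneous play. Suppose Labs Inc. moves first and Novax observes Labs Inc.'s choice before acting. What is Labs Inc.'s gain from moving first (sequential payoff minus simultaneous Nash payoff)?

Solve by backward induction (Labs Inc. leads).
- Low → Novax plays Z (best of -6, -7, -2); Labs Inc. gets 8.
- Med → Novax plays X (best of 1, -5, -4); Labs Inc. gets -3.
- High → Novax plays X (best of 3, -7, -3); Labs Inc. gets 4.
Among 8, -3, 4, the best is 8 at Low. Subgame-perfect outcome: (Low, Z) with payoffs (8, -2).
Under simultaneous play:
Labs Inc.'s best replies: X→High; Y→Med; Z→Med.
Novax's best replies: Low→Z; Med→X; High→X.
The unique mutual best reply is (High, X), giving (4, 3).
Labs Inc.'s commitment gain: 8 − 4 = 4.

4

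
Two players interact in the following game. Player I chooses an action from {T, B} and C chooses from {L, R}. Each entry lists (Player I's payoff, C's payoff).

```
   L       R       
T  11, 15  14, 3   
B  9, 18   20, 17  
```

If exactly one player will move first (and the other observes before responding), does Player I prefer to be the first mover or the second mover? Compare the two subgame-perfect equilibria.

If Player I leads: C's best replies are T→L, B→L; Player I's induced payoffs 11, 9; outcome (T, L), payoffs (11, 15).
If C leads: Player I's best replies are L→T, R→B; C's induced payoffs 15, 17; outcome (B, R), payoffs (20, 17).
Player I gets 11 moving first and 20 moving second, so Player I prefers to move second.

second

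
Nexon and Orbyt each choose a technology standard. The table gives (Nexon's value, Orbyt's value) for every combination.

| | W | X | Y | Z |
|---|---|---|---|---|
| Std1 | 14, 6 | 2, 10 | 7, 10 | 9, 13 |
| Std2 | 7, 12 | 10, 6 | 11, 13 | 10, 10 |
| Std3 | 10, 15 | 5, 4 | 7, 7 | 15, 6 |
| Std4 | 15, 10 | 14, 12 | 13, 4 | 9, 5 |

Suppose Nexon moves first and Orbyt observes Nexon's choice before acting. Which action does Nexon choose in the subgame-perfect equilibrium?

Std4

Work backward from Orbyt's decision.
- Std1 → Orbyt plays Z (best of 6, 10, 10, 13); Nexon gets 9.
- Std2 → Orbyt plays Y (best of 12, 6, 13, 10); Nexon gets 11.
- Std3 → Orbyt plays W (best of 15, 4, 7, 6); Nexon gets 10.
- Std4 → Orbyt plays X (best of 10, 12, 4, 5); Nexon gets 14.
Among 9, 11, 10, 14, the best is 14 at Std4. Subgame-perfect outcome: (Std4, X) with payoffs (14, 12).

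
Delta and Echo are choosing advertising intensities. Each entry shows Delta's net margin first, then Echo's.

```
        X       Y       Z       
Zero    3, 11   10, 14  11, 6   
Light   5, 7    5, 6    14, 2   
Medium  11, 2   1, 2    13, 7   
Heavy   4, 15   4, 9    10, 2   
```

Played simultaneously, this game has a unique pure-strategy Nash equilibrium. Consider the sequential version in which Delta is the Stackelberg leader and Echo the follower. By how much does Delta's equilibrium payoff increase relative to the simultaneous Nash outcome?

3

Echo best-responds to each possible Delta move:
- Zero → Echo plays Y (best of 11, 14, 6); Delta gets 10.
- Light → Echo plays X (best of 7, 6, 2); Delta gets 5.
- Medium → Echo plays Z (best of 2, 2, 7); Delta gets 13.
- Heavy → Echo plays X (best of 15, 9, 2); Delta gets 4.
Maximizing over 10, 5, 13, 4, Delta chooses Medium. Subgame-perfect outcome: (Medium, Z) with payoffs (13, 7).
Under simultaneous play:
Delta's best replies: X→Medium; Y→Zero; Z→Light.
Echo's best replies: Zero→Y; Light→X; Medium→Z; Heavy→X.
The unique mutual best reply is (Zero, Y), giving (10, 14).
Delta's commitment gain: 13 − 10 = 3.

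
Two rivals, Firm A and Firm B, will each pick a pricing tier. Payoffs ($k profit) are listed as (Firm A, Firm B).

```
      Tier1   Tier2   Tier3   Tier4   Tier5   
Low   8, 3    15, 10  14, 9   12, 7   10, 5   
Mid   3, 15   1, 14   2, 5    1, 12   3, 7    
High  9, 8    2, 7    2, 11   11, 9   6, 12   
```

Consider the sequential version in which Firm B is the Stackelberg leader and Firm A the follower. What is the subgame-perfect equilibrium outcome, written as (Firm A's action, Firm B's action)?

Firm A best-responds to each possible Firm B move:
- Tier1: Firm A compares 8, 3, 9 and picks High; Firm B would get 8.
- Tier2: Firm A compares 15, 1, 2 and picks Low; Firm B would get 10.
- Tier3: Firm A compares 14, 2, 2 and picks Low; Firm B would get 9.
- Tier4: Firm A compares 12, 1, 11 and picks Low; Firm B would get 7.
- Tier5: Firm A compares 10, 3, 6 and picks Low; Firm B would get 5.
Maximizing over 8, 10, 9, 7, 5, Firm B chooses Tier2. Subgame-perfect outcome: (Low, Tier2) with payoffs (15, 10).

(Low, Tier2)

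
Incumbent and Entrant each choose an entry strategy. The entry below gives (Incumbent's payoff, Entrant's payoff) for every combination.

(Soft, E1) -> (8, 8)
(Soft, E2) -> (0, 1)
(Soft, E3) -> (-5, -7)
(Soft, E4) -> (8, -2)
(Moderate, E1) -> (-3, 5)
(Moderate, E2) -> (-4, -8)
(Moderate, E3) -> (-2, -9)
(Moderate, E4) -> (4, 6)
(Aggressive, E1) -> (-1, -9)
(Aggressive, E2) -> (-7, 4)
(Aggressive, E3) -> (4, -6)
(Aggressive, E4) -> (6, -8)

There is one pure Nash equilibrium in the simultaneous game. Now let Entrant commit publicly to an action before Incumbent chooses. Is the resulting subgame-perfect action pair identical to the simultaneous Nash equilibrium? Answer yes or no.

Work backward from Incumbent's decision.
- E1 → Incumbent plays Soft (best of 8, -3, -1); Entrant gets 8.
- E2 → Incumbent plays Soft (best of 0, -4, -7); Entrant gets 1.
- E3 → Incumbent plays Aggressive (best of -5, -2, 4); Entrant gets -6.
- E4 → Incumbent plays Soft (best of 8, 4, 6); Entrant gets -2.
Entrant's induced payoffs are 8, 1, -6, -2, so Entrant commits to E1. Subgame-perfect outcome: (Soft, E1) with payoffs (8, 8).
For the simultaneous game, intersect best replies.
Incumbent's best replies: E1→Soft; E2→Soft; E3→Aggressive; E4→Soft.
Entrant's best replies: Soft→E1; Moderate→E4; Aggressive→E2.
Only (Soft, E1) has each player best-responding; Nash payoffs (8, 8).
Sequential outcome (Soft, E1) coincides with the Nash profile (Soft, E1).

yes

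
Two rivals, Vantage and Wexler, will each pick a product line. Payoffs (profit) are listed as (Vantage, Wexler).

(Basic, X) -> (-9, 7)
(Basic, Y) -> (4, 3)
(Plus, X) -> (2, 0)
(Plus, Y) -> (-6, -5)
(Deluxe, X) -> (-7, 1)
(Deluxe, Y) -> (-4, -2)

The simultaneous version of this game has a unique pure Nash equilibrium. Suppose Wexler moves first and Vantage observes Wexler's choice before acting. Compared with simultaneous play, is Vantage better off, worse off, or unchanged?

better off

Work backward from Vantage's decision.
- X → Vantage plays Plus (best of -9, 2, -7); Wexler gets 0.
- Y → Vantage plays Basic (best of 4, -6, -4); Wexler gets 3.
Maximizing over 0, 3, Wexler chooses Y. Subgame-perfect outcome: (Basic, Y) with payoffs (4, 3).
Under simultaneous play:
Vantage's best replies: X→Plus; Y→Basic.
Wexler's best replies: Basic→X; Plus→X; Deluxe→X.
The unique mutual best reply is (Plus, X), giving (2, 0).
Vantage earns 4 sequentially versus 2 at the Nash outcome: better off.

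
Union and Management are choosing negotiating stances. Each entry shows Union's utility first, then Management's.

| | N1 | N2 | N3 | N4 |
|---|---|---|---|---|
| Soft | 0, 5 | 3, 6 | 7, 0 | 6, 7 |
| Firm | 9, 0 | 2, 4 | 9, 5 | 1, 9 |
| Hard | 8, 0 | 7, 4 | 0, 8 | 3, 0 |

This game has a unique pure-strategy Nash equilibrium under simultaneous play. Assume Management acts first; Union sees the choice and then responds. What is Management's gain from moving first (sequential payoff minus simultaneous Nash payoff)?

0

Solve by backward induction (Management leads).
- N1: BR = Firm, leader payoff 0.
- N2: BR = Hard, leader payoff 4.
- N3: BR = Firm, leader payoff 5.
- N4: BR = Soft, leader payoff 7.
Among 0, 4, 5, 7, the best is 7 at N4. Subgame-perfect outcome: (Soft, N4) with payoffs (6, 7).
For the simultaneous game, intersect best replies.
Union's best replies: N1→Firm; N2→Hard; N3→Firm; N4→Soft.
Management's best replies: Soft→N4; Firm→N4; Hard→N3.
The unique mutual best reply is (Soft, N4), giving (6, 7).
Management's commitment gain: 7 − 7 = 0.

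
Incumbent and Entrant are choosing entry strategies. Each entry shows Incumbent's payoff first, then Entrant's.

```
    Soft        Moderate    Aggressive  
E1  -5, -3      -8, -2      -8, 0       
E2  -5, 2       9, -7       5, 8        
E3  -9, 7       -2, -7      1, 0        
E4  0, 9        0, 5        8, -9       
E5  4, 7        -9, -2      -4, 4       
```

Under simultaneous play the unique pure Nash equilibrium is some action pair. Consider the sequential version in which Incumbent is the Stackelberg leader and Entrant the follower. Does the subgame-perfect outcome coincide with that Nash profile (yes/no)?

Backward induction with Incumbent moving first.
- E1 → Entrant plays Aggressive (best of -3, -2, 0); Incumbent gets -8.
- E2 → Entrant plays Aggressive (best of 2, -7, 8); Incumbent gets 5.
- E3 → Entrant plays Soft (best of 7, -7, 0); Incumbent gets -9.
- E4 → Entrant plays Soft (best of 9, 5, -9); Incumbent gets 0.
- E5 → Entrant plays Soft (best of 7, -2, 4); Incumbent gets 4.
Maximizing over -8, 5, -9, 0, 4, Incumbent chooses E2. Subgame-perfect outcome: (E2, Aggressive) with payoffs (5, 8).
Under simultaneous play:
Incumbent's best replies: Soft→E5; Moderate→E2; Aggressive→E4.
Entrant's best replies: E1→Aggressive; E2→Aggressive; E3→Soft; E4→Soft; E5→Soft.
Only (E5, Soft) has each player best-responding; Nash payoffs (4, 7).
Sequential outcome (E2, Aggressive) differs from the Nash profile (E5, Soft).

no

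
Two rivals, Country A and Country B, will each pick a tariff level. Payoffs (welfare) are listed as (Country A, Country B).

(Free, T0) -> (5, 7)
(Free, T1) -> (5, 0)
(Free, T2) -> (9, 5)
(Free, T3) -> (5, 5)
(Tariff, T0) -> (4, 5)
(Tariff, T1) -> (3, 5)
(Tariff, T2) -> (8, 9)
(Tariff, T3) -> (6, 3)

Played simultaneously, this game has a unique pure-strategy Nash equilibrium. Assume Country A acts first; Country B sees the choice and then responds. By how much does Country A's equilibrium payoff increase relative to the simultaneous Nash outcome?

3

Work backward from Country B's decision.
- Free → Country B plays T0 (best of 7, 0, 5, 5); Country A gets 5.
- Tariff → Country B plays T2 (best of 5, 5, 9, 3); Country A gets 8.
Among 5, 8, the best is 8 at Tariff. Subgame-perfect outcome: (Tariff, T2) with payoffs (8, 9).
For the simultaneous game, intersect best replies.
Country A's best replies: T0→Free; T1→Free; T2→Free; T3→Tariff.
Country B's best replies: Free→T0; Tariff→T2.
Only (Free, T0) has each player best-responding; Nash payoffs (5, 7).
Country A's commitment gain: 8 − 5 = 3.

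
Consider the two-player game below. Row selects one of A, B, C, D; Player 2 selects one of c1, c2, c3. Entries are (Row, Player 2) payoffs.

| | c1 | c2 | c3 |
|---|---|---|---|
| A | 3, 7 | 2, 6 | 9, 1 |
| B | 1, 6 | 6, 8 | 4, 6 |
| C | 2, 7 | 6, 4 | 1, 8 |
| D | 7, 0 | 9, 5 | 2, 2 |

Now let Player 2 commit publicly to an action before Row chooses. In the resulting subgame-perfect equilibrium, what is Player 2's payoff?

Backward induction with Player 2 moving first.
- c1: BR = D, leader payoff 0.
- c2: BR = D, leader payoff 5.
- c3: BR = A, leader payoff 1.
Among 0, 5, 1, the best is 5 at c2. Subgame-perfect outcome: (D, c2) with payoffs (9, 5).

5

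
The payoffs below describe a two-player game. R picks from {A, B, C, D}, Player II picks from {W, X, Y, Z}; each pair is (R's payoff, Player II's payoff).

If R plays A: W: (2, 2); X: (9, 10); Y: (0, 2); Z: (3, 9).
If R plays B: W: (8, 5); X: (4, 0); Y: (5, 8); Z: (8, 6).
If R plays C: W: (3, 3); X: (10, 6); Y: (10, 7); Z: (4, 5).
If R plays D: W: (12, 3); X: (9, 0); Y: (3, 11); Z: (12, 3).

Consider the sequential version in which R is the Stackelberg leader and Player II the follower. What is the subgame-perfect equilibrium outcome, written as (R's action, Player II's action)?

Solve by backward induction (R leads).
- A: Player II compares 2, 10, 2, 9 and picks X; R would get 9.
- B: Player II compares 5, 0, 8, 6 and picks Y; R would get 5.
- C: Player II compares 3, 6, 7, 5 and picks Y; R would get 10.
- D: Player II compares 3, 0, 11, 3 and picks Y; R would get 3.
Maximizing over 9, 5, 10, 3, R chooses C. Subgame-perfect outcome: (C, Y) with payoffs (10, 7).

(C, Y)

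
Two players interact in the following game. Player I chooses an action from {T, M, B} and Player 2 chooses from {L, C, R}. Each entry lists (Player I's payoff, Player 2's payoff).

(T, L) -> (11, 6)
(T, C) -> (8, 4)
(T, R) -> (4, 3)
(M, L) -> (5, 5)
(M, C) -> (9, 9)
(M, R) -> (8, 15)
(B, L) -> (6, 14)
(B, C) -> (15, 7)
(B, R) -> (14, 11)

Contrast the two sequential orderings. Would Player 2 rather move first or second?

first

If Player I leads: Player 2's best replies are T→L, M→R, B→L; Player I's induced payoffs 11, 8, 6; outcome (T, L), payoffs (11, 6).
If Player 2 leads: Player I's best replies are L→T, C→B, R→B; Player 2's induced payoffs 6, 7, 11; outcome (B, R), payoffs (14, 11).
Player 2 gets 11 moving first and 6 moving second, so Player 2 prefers to move first.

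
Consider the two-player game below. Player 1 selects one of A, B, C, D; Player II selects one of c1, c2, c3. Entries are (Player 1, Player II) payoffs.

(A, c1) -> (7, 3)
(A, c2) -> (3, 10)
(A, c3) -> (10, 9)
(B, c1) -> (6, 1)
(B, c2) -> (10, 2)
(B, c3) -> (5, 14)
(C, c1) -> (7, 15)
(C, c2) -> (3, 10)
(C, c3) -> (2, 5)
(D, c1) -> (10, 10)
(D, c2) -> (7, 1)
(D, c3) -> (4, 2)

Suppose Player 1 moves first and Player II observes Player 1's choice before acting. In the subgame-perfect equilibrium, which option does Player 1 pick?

Backward induction with Player 1 moving first.
- A → Player II plays c2 (best of 3, 10, 9); Player 1 gets 3.
- B → Player II plays c3 (best of 1, 2, 14); Player 1 gets 5.
- C → Player II plays c1 (best of 15, 10, 5); Player 1 gets 7.
- D → Player II plays c1 (best of 10, 1, 2); Player 1 gets 10.
Among 3, 5, 7, 10, the best is 10 at D. Subgame-perfect outcome: (D, c1) with payoffs (10, 10).

D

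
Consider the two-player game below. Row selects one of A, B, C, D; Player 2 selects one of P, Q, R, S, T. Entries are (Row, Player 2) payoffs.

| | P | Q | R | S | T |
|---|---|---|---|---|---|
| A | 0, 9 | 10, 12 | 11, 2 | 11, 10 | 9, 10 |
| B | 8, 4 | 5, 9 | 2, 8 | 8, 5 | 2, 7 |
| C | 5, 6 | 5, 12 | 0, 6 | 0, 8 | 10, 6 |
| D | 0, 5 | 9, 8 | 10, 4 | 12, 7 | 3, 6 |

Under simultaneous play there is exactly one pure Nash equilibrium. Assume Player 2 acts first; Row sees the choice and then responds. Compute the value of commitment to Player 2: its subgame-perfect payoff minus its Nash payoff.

0

Backward induction with Player 2 moving first.
- P → Row plays B (best of 0, 8, 5, 0); Player 2 gets 4.
- Q → Row plays A (best of 10, 5, 5, 9); Player 2 gets 12.
- R → Row plays A (best of 11, 2, 0, 10); Player 2 gets 2.
- S → Row plays D (best of 11, 8, 0, 12); Player 2 gets 7.
- T → Row plays C (best of 9, 2, 10, 3); Player 2 gets 6.
Player 2's induced payoffs are 4, 12, 2, 7, 6, so Player 2 commits to Q. Subgame-perfect outcome: (A, Q) with payoffs (10, 12).
Under simultaneous play:
Row's best replies: P→B; Q→A; R→A; S→D; T→C.
Player 2's best replies: A→Q; B→Q; C→Q; D→Q.
Only (A, Q) has each player best-responding; Nash payoffs (10, 12).
Player 2's commitment gain: 12 − 12 = 0.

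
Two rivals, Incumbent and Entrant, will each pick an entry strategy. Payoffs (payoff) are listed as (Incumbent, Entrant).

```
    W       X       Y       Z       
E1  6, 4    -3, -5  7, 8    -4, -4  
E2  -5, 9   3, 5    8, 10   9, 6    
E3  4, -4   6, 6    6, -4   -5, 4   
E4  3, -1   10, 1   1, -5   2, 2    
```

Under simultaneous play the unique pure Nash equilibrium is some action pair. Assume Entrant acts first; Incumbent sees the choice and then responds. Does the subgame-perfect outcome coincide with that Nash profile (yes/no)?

Solve by backward induction (Entrant leads).
- W: Incumbent compares 6, -5, 4, 3 and picks E1; Entrant would get 4.
- X: Incumbent compares -3, 3, 6, 10 and picks E4; Entrant would get 1.
- Y: Incumbent compares 7, 8, 6, 1 and picks E2; Entrant would get 10.
- Z: Incumbent compares -4, 9, -5, 2 and picks E2; Entrant would get 6.
Among 4, 1, 10, 6, the best is 10 at Y. Subgame-perfect outcome: (E2, Y) with payoffs (8, 10).
For the simultaneous game, intersect best replies.
Incumbent's best replies: W→E1; X→E4; Y→E2; Z→E2.
Entrant's best replies: E1→Y; E2→Y; E3→X; E4→Z.
The unique mutual best reply is (E2, Y), giving (8, 10).
Sequential outcome (E2, Y) coincides with the Nash profile (E2, Y).

yes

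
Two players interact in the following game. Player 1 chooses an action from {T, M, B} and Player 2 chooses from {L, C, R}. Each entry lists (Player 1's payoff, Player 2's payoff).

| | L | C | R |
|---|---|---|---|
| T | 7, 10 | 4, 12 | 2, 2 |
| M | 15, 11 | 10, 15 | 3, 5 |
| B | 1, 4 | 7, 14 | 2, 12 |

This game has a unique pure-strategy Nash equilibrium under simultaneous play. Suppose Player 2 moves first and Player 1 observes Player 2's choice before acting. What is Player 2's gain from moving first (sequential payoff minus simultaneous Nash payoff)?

0

Backward induction with Player 2 moving first.
- L: Player 1 compares 7, 15, 1 and picks M; Player 2 would get 11.
- C: Player 1 compares 4, 10, 7 and picks M; Player 2 would get 15.
- R: Player 1 compares 2, 3, 2 and picks M; Player 2 would get 5.
Among 11, 15, 5, the best is 15 at C. Subgame-perfect outcome: (M, C) with payoffs (10, 15).
For the simultaneous game, intersect best replies.
Player 1's best replies: L→M; C→M; R→M.
Player 2's best replies: T→C; M→C; B→C.
Only (M, C) has each player best-responding; Nash payoffs (10, 15).
Player 2's commitment gain: 15 − 15 = 0.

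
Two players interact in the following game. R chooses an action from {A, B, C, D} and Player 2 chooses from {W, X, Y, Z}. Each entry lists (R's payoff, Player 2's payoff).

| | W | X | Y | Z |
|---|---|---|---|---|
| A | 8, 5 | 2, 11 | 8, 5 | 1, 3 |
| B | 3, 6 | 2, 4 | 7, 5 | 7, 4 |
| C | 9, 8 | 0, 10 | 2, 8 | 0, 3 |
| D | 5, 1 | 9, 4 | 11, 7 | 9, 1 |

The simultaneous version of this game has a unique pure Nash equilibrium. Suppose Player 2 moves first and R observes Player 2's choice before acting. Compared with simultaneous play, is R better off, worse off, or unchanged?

worse off

Backward induction with Player 2 moving first.
- W → R plays C (best of 8, 3, 9, 5); Player 2 gets 8.
- X → R plays D (best of 2, 2, 0, 9); Player 2 gets 4.
- Y → R plays D (best of 8, 7, 2, 11); Player 2 gets 7.
- Z → R plays D (best of 1, 7, 0, 9); Player 2 gets 1.
Maximizing over 8, 4, 7, 1, Player 2 chooses W. Subgame-perfect outcome: (C, W) with payoffs (9, 8).
For the simultaneous game, intersect best replies.
R's best replies: W→C; X→D; Y→D; Z→D.
Player 2's best replies: A→X; B→W; C→X; D→Y.
Only (D, Y) has each player best-responding; Nash payoffs (11, 7).
R earns 9 sequentially versus 11 at the Nash outcome: worse off.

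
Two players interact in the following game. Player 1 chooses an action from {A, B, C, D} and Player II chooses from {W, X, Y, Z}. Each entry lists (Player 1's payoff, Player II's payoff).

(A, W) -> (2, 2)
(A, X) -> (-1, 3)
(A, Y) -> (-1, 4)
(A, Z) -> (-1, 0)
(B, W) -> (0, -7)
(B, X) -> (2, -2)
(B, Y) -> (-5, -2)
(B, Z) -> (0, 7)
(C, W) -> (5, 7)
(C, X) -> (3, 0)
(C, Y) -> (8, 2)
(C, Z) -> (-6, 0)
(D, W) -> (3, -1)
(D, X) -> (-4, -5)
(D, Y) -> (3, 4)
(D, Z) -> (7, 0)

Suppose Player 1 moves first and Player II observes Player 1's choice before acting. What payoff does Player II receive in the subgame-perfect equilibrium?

Player II best-responds to each possible Player 1 move:
- A → Player II plays Y (best of 2, 3, 4, 0); Player 1 gets -1.
- B → Player II plays Z (best of -7, -2, -2, 7); Player 1 gets 0.
- C → Player II plays W (best of 7, 0, 2, 0); Player 1 gets 5.
- D → Player II plays Y (best of -1, -5, 4, 0); Player 1 gets 3.
Maximizing over -1, 0, 5, 3, Player 1 chooses C. Subgame-perfect outcome: (C, W) with payoffs (5, 7).

7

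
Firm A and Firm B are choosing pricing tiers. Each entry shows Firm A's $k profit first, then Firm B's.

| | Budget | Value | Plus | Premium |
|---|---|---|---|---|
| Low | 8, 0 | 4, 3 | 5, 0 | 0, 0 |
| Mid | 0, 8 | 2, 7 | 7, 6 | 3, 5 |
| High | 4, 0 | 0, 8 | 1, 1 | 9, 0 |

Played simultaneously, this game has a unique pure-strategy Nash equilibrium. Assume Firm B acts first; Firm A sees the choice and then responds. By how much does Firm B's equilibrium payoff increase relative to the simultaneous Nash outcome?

3

Work backward from Firm A's decision.
- Budget: BR = Low, leader payoff 0.
- Value: BR = Low, leader payoff 3.
- Plus: BR = Mid, leader payoff 6.
- Premium: BR = High, leader payoff 0.
Among 0, 3, 6, 0, the best is 6 at Plus. Subgame-perfect outcome: (Mid, Plus) with payoffs (7, 6).
Now find the simultaneous Nash equilibrium.
Firm A's best replies: Budget→Low; Value→Low; Plus→Mid; Premium→High.
Firm B's best replies: Low→Value; Mid→Budget; High→Value.
The unique mutual best reply is (Low, Value), giving (4, 3).
Firm B's commitment gain: 6 − 3 = 3.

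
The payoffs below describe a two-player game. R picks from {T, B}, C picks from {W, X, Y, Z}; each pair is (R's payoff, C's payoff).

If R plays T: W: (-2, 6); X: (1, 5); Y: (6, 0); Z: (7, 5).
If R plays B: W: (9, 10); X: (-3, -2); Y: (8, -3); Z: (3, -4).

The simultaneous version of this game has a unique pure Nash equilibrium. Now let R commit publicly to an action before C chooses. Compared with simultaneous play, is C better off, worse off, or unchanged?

unchanged

C best-responds to each possible R move:
- T → C plays W (best of 6, 5, 0, 5); R gets -2.
- B → C plays W (best of 10, -2, -3, -4); R gets 9.
Maximizing over -2, 9, R chooses B. Subgame-perfect outcome: (B, W) with payoffs (9, 10).
For the simultaneous game, intersect best replies.
R's best replies: W→B; X→T; Y→B; Z→T.
C's best replies: T→W; B→W.
Only (B, W) has each player best-responding; Nash payoffs (9, 10).
C earns 10 sequentially versus 10 at the Nash outcome: unchanged.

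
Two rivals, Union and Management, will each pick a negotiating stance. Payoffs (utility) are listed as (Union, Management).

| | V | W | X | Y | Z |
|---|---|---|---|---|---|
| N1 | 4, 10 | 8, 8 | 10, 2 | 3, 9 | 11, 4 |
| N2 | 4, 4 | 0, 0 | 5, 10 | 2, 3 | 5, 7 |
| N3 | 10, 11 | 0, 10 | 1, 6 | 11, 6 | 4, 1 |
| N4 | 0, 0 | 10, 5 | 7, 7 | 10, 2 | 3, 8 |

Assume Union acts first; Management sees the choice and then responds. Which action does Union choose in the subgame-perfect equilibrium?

Solve by backward induction (Union leads).
- N1: BR = V, leader payoff 4.
- N2: BR = X, leader payoff 5.
- N3: BR = V, leader payoff 10.
- N4: BR = Z, leader payoff 3.
Among 4, 5, 10, 3, the best is 10 at N3. Subgame-perfect outcome: (N3, V) with payoffs (10, 11).

N3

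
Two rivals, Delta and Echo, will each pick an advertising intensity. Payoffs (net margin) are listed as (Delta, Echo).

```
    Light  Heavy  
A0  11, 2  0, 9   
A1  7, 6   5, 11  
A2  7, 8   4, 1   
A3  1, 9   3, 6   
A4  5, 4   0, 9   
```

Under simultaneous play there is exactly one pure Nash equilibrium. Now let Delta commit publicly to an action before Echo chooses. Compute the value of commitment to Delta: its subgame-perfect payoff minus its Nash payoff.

2

Solve by backward induction (Delta leads).
- A0: BR = Heavy, leader payoff 0.
- A1: BR = Heavy, leader payoff 5.
- A2: BR = Light, leader payoff 7.
- A3: BR = Light, leader payoff 1.
- A4: BR = Heavy, leader payoff 0.
Maximizing over 0, 5, 7, 1, 0, Delta chooses A2. Subgame-perfect outcome: (A2, Light) with payoffs (7, 8).
For the simultaneous game, intersect best replies.
Delta's best replies: Light→A0; Heavy→A1.
Echo's best replies: A0→Heavy; A1→Heavy; A2→Light; A3→Light; A4→Heavy.
The unique mutual best reply is (A1, Heavy), giving (5, 11).
Delta's commitment gain: 7 − 5 = 2.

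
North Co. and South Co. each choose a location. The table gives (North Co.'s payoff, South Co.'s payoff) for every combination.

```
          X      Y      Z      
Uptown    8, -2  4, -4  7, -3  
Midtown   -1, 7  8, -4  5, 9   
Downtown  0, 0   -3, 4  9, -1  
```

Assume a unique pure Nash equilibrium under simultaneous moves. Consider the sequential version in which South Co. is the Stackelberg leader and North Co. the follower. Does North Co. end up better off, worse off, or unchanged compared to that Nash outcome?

Backward induction with South Co. moving first.
- X → North Co. plays Uptown (best of 8, -1, 0); South Co. gets -2.
- Y → North Co. plays Midtown (best of 4, 8, -3); South Co. gets -4.
- Z → North Co. plays Downtown (best of 7, 5, 9); South Co. gets -1.
Maximizing over -2, -4, -1, South Co. chooses Z. Subgame-perfect outcome: (Downtown, Z) with payoffs (9, -1).
Now find the simultaneous Nash equilibrium.
North Co.'s best replies: X→Uptown; Y→Midtown; Z→Downtown.
South Co.'s best replies: Uptown→X; Midtown→Z; Downtown→Y.
Only (Uptown, X) has each player best-responding; Nash payoffs (8, -2).
North Co. earns 9 sequentially versus 8 at the Nash outcome: better off.

better off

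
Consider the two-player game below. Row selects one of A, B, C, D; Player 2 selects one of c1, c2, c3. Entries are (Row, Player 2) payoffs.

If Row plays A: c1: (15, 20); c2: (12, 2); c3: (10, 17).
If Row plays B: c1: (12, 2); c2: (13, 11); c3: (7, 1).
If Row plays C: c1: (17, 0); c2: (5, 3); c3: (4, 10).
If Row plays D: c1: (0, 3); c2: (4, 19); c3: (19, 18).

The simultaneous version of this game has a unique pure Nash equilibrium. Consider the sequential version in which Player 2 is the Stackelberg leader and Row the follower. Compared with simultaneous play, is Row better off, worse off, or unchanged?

Solve by backward induction (Player 2 leads).
- c1: Row compares 15, 12, 17, 0 and picks C; Player 2 would get 0.
- c2: Row compares 12, 13, 5, 4 and picks B; Player 2 would get 11.
- c3: Row compares 10, 7, 4, 19 and picks D; Player 2 would get 18.
Maximizing over 0, 11, 18, Player 2 chooses c3. Subgame-perfect outcome: (D, c3) with payoffs (19, 18).
Now find the simultaneous Nash equilibrium.
Row's best replies: c1→C; c2→B; c3→D.
Player 2's best replies: A→c1; B→c2; C→c3; D→c2.
Only (B, c2) has each player best-responding; Nash payoffs (13, 11).
Row earns 19 sequentially versus 13 at the Nash outcome: better off.

better off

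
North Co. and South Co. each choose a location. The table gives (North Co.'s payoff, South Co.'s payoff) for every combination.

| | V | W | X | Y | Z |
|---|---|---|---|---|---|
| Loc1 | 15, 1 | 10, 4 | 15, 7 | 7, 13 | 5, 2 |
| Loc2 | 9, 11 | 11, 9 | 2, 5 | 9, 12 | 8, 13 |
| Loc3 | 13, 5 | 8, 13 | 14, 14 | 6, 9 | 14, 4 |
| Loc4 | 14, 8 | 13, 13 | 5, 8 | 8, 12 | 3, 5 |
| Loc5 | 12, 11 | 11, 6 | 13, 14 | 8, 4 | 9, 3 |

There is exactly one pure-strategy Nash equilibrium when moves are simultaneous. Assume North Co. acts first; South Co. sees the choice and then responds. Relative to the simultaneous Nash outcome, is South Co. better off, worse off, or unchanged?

Backward induction with North Co. moving first.
- Loc1 → South Co. plays Y (best of 1, 4, 7, 13, 2); North Co. gets 7.
- Loc2 → South Co. plays Z (best of 11, 9, 5, 12, 13); North Co. gets 8.
- Loc3 → South Co. plays X (best of 5, 13, 14, 9, 4); North Co. gets 14.
- Loc4 → South Co. plays W (best of 8, 13, 8, 12, 5); North Co. gets 13.
- Loc5 → South Co. plays X (best of 11, 6, 14, 4, 3); North Co. gets 13.
Maximizing over 7, 8, 14, 13, 13, North Co. chooses Loc3. Subgame-perfect outcome: (Loc3, X) with payoffs (14, 14).
Under simultaneous play:
North Co.'s best replies: V→Loc1; W→Loc4; X→Loc1; Y→Loc2; Z→Loc3.
South Co.'s best replies: Loc1→Y; Loc2→Z; Loc3→X; Loc4→W; Loc5→X.
Only (Loc4, W) has each player best-responding; Nash payoffs (13, 13).
South Co. earns 14 sequentially versus 13 at the Nash outcome: better off.

better off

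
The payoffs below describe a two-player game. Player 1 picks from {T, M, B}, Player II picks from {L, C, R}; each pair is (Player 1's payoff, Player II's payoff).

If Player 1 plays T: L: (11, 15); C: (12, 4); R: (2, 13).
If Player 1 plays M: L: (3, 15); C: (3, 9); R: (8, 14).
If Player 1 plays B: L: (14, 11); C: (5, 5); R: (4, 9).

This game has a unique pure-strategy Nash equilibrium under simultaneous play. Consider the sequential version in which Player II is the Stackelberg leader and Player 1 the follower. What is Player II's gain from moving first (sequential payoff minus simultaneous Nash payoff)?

3

Solve by backward induction (Player II leads).
- L: Player 1 compares 11, 3, 14 and picks B; Player II would get 11.
- C: Player 1 compares 12, 3, 5 and picks T; Player II would get 4.
- R: Player 1 compares 2, 8, 4 and picks M; Player II would get 14.
Maximizing over 11, 4, 14, Player II chooses R. Subgame-perfect outcome: (M, R) with payoffs (8, 14).
Under simultaneous play:
Player 1's best replies: L→B; C→T; R→M.
Player II's best replies: T→L; M→L; B→L.
Only (B, L) has each player best-responding; Nash payoffs (14, 11).
Player II's commitment gain: 14 − 11 = 3.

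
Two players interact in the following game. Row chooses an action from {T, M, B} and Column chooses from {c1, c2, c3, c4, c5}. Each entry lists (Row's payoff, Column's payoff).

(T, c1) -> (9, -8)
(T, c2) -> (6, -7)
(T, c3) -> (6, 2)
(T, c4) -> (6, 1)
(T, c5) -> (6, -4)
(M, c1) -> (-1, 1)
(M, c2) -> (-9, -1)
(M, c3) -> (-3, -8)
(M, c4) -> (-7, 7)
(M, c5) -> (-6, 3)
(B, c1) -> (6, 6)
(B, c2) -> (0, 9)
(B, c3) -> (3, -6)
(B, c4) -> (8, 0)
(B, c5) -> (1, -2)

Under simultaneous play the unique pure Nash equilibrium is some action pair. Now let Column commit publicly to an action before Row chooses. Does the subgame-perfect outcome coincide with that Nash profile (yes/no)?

yes

Row best-responds to each possible Column move:
- c1: BR = T, leader payoff -8.
- c2: BR = T, leader payoff -7.
- c3: BR = T, leader payoff 2.
- c4: BR = B, leader payoff 0.
- c5: BR = T, leader payoff -4.
Column's induced payoffs are -8, -7, 2, 0, -4, so Column commits to c3. Subgame-perfect outcome: (T, c3) with payoffs (6, 2).
Now find the simultaneous Nash equilibrium.
Row's best replies: c1→T; c2→T; c3→T; c4→B; c5→T.
Column's best replies: T→c3; M→c4; B→c2.
Only (T, c3) has each player best-responding; Nash payoffs (6, 2).
Sequential outcome (T, c3) coincides with the Nash profile (T, c3).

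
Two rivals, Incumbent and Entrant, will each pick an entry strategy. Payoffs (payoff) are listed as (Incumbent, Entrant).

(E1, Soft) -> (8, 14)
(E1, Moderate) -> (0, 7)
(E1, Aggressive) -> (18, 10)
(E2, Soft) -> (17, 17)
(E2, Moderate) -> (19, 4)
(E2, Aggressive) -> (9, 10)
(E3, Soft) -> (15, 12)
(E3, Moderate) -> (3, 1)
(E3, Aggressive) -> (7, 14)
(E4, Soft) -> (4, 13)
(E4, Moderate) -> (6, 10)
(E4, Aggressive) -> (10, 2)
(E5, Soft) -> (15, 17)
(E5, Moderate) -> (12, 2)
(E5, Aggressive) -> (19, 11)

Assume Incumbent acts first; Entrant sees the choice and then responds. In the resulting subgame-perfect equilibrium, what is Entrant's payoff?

17

Backward induction with Incumbent moving first.
- E1: BR = Soft, leader payoff 8.
- E2: BR = Soft, leader payoff 17.
- E3: BR = Aggressive, leader payoff 7.
- E4: BR = Soft, leader payoff 4.
- E5: BR = Soft, leader payoff 15.
Among 8, 17, 7, 4, 15, the best is 17 at E2. Subgame-perfect outcome: (E2, Soft) with payoffs (17, 17).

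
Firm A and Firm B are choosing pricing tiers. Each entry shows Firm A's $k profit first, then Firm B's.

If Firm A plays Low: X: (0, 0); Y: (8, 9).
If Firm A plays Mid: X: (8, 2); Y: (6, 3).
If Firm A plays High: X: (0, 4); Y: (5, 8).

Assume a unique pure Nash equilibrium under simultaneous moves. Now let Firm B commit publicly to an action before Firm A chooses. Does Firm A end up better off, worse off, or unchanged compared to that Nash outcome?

Firm A best-responds to each possible Firm B move:
- X: BR = Mid, leader payoff 2.
- Y: BR = Low, leader payoff 9.
Maximizing over 2, 9, Firm B chooses Y. Subgame-perfect outcome: (Low, Y) with payoffs (8, 9).
For the simultaneous game, intersect best replies.
Firm A's best replies: X→Mid; Y→Low.
Firm B's best replies: Low→Y; Mid→Y; High→Y.
The unique mutual best reply is (Low, Y), giving (8, 9).
Firm A earns 8 sequentially versus 8 at the Nash outcome: unchanged.

unchanged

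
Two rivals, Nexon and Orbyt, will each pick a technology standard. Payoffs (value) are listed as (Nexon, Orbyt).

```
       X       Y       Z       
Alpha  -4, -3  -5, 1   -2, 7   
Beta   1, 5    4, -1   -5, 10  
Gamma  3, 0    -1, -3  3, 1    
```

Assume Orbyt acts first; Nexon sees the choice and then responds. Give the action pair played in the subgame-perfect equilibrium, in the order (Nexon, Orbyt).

Backward induction with Orbyt moving first.
- X: Nexon compares -4, 1, 3 and picks Gamma; Orbyt would get 0.
- Y: Nexon compares -5, 4, -1 and picks Beta; Orbyt would get -1.
- Z: Nexon compares -2, -5, 3 and picks Gamma; Orbyt would get 1.
Maximizing over 0, -1, 1, Orbyt chooses Z. Subgame-perfect outcome: (Gamma, Z) with payoffs (3, 1).

(Gamma, Z)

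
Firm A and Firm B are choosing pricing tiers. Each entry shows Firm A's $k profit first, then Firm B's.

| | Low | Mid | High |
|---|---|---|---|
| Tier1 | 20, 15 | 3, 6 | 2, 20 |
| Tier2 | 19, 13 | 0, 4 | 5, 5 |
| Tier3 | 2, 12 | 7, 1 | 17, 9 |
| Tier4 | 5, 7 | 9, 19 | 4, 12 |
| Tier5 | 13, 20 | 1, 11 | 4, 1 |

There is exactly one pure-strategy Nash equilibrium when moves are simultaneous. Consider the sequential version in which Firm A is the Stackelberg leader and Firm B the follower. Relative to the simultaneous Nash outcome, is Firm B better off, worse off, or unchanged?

Work backward from Firm B's decision.
- Tier1: BR = High, leader payoff 2.
- Tier2: BR = Low, leader payoff 19.
- Tier3: BR = Low, leader payoff 2.
- Tier4: BR = Mid, leader payoff 9.
- Tier5: BR = Low, leader payoff 13.
Firm A's induced payoffs are 2, 19, 2, 9, 13, so Firm A commits to Tier2. Subgame-perfect outcome: (Tier2, Low) with payoffs (19, 13).
Now find the simultaneous Nash equilibrium.
Firm A's best replies: Low→Tier1; Mid→Tier4; High→Tier3.
Firm B's best replies: Tier1→High; Tier2→Low; Tier3→Low; Tier4→Mid; Tier5→Low.
Only (Tier4, Mid) has each player best-responding; Nash payoffs (9, 19).
Firm B earns 13 sequentially versus 19 at the Nash outcome: worse off.

worse off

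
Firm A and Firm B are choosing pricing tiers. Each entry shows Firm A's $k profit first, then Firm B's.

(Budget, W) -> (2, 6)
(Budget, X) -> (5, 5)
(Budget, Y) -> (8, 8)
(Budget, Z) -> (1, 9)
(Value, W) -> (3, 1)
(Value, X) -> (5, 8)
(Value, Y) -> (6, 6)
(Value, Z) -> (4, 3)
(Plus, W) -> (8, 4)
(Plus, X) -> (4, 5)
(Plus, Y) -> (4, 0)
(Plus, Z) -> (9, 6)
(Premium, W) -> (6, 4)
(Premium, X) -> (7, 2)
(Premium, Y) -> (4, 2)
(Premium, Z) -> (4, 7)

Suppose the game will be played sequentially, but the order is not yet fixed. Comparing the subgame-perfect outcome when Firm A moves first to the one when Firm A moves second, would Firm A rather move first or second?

If Firm A leads: Firm B's best replies are Budget→Z, Value→X, Plus→Z, Premium→Z; Firm A's induced payoffs 1, 5, 9, 4; outcome (Plus, Z), payoffs (9, 6).
If Firm B leads: Firm A's best replies are W→Plus, X→Premium, Y→Budget, Z→Plus; Firm B's induced payoffs 4, 2, 8, 6; outcome (Budget, Y), payoffs (8, 8).
Firm A gets 9 moving first and 8 moving second, so Firm A prefers to move first.

first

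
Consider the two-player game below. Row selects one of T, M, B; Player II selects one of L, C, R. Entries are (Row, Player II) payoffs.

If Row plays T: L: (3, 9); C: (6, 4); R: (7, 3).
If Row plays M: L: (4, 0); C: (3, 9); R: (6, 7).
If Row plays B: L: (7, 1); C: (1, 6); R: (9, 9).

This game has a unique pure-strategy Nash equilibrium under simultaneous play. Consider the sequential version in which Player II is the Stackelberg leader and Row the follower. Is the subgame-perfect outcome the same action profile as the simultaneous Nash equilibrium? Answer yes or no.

yes

Row best-responds to each possible Player II move:
- L → Row plays B (best of 3, 4, 7); Player II gets 1.
- C → Row plays T (best of 6, 3, 1); Player II gets 4.
- R → Row plays B (best of 7, 6, 9); Player II gets 9.
Among 1, 4, 9, the best is 9 at R. Subgame-perfect outcome: (B, R) with payoffs (9, 9).
For the simultaneous game, intersect best replies.
Row's best replies: L→B; C→T; R→B.
Player II's best replies: T→L; M→C; B→R.
The unique mutual best reply is (B, R), giving (9, 9).
Sequential outcome (B, R) coincides with the Nash profile (B, R).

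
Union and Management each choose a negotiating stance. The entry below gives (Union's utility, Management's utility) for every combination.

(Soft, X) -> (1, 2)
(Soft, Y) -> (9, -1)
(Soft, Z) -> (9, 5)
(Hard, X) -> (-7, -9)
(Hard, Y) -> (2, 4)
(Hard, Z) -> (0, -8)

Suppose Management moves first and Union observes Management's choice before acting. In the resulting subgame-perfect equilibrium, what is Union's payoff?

9

Union best-responds to each possible Management move:
- X: BR = Soft, leader payoff 2.
- Y: BR = Soft, leader payoff -1.
- Z: BR = Soft, leader payoff 5.
Among 2, -1, 5, the best is 5 at Z. Subgame-perfect outcome: (Soft, Z) with payoffs (9, 5).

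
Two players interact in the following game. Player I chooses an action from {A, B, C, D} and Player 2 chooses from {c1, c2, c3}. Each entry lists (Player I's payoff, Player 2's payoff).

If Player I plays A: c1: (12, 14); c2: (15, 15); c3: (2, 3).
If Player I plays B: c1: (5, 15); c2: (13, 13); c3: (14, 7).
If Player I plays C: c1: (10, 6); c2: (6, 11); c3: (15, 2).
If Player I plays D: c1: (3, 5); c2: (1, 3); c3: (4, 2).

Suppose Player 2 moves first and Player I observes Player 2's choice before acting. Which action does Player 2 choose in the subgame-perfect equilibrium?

c2

Solve by backward induction (Player 2 leads).
- c1: Player I compares 12, 5, 10, 3 and picks A; Player 2 would get 14.
- c2: Player I compares 15, 13, 6, 1 and picks A; Player 2 would get 15.
- c3: Player I compares 2, 14, 15, 4 and picks C; Player 2 would get 2.
Maximizing over 14, 15, 2, Player 2 chooses c2. Subgame-perfect outcome: (A, c2) with payoffs (15, 15).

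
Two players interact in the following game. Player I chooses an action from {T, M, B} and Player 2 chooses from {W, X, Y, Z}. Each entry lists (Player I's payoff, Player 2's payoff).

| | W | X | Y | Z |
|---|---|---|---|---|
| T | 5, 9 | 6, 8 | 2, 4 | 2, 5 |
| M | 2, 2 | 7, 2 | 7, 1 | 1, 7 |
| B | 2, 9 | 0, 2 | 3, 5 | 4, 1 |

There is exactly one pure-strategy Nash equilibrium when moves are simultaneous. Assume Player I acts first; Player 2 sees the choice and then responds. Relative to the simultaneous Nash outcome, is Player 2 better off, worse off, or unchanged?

Work backward from Player 2's decision.
- T: BR = W, leader payoff 5.
- M: BR = Z, leader payoff 1.
- B: BR = W, leader payoff 2.
Player I's induced payoffs are 5, 1, 2, so Player I commits to T. Subgame-perfect outcome: (T, W) with payoffs (5, 9).
Now find the simultaneous Nash equilibrium.
Player I's best replies: W→T; X→M; Y→M; Z→B.
Player 2's best replies: T→W; M→Z; B→W.
The unique mutual best reply is (T, W), giving (5, 9).
Player 2 earns 9 sequentially versus 9 at the Nash outcome: unchanged.

unchanged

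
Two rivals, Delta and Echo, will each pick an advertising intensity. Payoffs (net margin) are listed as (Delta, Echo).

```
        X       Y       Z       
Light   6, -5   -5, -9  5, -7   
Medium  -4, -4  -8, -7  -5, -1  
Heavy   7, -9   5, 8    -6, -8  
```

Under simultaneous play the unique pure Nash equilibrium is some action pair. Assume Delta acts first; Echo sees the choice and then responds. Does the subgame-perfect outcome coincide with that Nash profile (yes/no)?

Work backward from Echo's decision.
- Light → Echo plays X (best of -5, -9, -7); Delta gets 6.
- Medium → Echo plays Z (best of -4, -7, -1); Delta gets -5.
- Heavy → Echo plays Y (best of -9, 8, -8); Delta gets 5.
Among 6, -5, 5, the best is 6 at Light. Subgame-perfect outcome: (Light, X) with payoffs (6, -5).
Now find the simultaneous Nash equilibrium.
Delta's best replies: X→Heavy; Y→Heavy; Z→Light.
Echo's best replies: Light→X; Medium→Z; Heavy→Y.
The unique mutual best reply is (Heavy, Y), giving (5, 8).
Sequential outcome (Light, X) differs from the Nash profile (Heavy, Y).

no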